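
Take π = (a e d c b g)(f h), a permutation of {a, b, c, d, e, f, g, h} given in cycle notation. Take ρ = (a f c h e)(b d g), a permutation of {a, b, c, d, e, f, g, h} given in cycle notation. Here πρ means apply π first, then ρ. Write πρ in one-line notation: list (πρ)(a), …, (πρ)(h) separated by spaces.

a b d h g e f c

(πρ)(x) = ρ(π(x)). Computing each image: ρ(π(a)) = ρ(e) = a, ρ(π(b)) = ρ(g) = b, ρ(π(c)) = ρ(b) = d, ρ(π(d)) = ρ(c) = h, ρ(π(e)) = ρ(d) = g, ρ(π(f)) = ρ(h) = e, ρ(π(g)) = ρ(a) = f, ρ(π(h)) = ρ(f) = c.
Hence πρ = [a b d h g e f c].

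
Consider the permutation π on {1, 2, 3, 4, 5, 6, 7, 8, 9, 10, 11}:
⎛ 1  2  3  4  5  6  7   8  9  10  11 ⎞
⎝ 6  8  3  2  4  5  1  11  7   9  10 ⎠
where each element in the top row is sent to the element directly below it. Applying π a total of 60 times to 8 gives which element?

8

Tracing 8 → 11 → … returns to 8 after 10 steps, so 8 lies in a 10-cycle (1 6 5 4 2 8 11 10 9 7).
Since the cycle has length 10, π^60 acts on it the same as π^0 (60 mod 10 = 0).
So π^60(8) = 8.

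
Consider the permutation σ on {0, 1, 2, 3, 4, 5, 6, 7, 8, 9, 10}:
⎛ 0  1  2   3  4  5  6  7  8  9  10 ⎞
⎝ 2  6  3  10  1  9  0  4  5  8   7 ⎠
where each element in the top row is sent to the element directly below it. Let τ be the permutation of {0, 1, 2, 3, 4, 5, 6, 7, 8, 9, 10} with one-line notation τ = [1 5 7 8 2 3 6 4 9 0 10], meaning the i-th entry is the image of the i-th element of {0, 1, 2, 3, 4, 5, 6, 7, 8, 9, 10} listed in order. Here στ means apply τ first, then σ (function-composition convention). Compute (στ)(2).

τ(2) = 7, then σ(7) = 4; composing gives (στ)(2) = 4.

4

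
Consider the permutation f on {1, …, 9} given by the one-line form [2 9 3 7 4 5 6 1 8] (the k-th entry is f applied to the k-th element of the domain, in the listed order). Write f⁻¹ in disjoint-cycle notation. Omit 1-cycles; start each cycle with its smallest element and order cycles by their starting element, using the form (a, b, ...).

The cycle decomposition of f is (1, 2, 9, 8)(4, 7, 6, 5).
Reversing each cycle (and rotating so the smallest element leads) gives f⁻¹ = (1, 8, 9, 2)(4, 5, 6, 7).

(1, 8, 9, 2)(4, 5, 6, 7)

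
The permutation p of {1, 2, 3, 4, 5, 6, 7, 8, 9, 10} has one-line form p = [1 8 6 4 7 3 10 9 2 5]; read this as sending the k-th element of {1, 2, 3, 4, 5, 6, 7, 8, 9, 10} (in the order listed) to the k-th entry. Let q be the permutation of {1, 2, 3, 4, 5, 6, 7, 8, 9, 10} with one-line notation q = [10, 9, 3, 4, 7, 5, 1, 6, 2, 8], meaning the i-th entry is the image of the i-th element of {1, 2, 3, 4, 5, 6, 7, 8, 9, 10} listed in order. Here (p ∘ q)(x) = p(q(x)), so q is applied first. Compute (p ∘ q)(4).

4

q(4) = 4, then p(4) = 4; composing gives (p ∘ q)(4) = 4.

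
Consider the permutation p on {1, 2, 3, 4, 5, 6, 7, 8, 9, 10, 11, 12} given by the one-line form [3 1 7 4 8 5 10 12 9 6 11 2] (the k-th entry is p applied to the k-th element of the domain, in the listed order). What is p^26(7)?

Tracing 7 → 10 → … returns to 7 after 9 steps, so 7 lies in a 9-cycle (1, 3, 7, 10, 6, 5, 8, 12, 2).
Since the cycle has length 9, p^26 acts on it the same as p^8 (26 mod 9 = 8).
Advancing 8 steps from 7: 7 → 10 → 6 → 5 → 8 → 12 → 2 → 1 → 3.

3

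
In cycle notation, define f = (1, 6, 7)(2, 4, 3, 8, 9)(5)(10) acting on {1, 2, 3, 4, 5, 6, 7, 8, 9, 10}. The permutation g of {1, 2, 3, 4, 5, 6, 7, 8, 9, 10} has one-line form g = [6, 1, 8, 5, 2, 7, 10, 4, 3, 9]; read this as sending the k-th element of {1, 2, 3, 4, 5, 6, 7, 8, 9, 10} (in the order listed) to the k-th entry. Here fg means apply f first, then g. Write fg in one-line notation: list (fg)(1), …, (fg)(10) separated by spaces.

7 5 4 8 2 10 6 3 1 9

For each element, apply f then g: 1 → 6 → 7; 2 → 4 → 5; 3 → 8 → 4; 4 → 3 → 8; 5 → 5 → 2; 6 → 7 → 10; 7 → 1 → 6; 8 → 9 → 3; 9 → 2 → 1; 10 → 10 → 9.
Collecting the images, fg = [7 5 4 8 2 10 6 3 1 9].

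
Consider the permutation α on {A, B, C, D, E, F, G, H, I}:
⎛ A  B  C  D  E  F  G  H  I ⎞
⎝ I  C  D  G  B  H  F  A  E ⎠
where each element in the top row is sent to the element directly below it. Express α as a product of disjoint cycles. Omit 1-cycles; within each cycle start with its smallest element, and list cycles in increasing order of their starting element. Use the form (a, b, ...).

Iterating α from A gives A → I → E → B → C → D → G → F → H → A; that is the 9-cycle (A, I, E, B, C, D, G, F, H).
Repeating from the next unused element and collecting all non-trivial cycles gives (A, I, E, B, C, D, G, F, H).

(A, I, E, B, C, D, G, F, H)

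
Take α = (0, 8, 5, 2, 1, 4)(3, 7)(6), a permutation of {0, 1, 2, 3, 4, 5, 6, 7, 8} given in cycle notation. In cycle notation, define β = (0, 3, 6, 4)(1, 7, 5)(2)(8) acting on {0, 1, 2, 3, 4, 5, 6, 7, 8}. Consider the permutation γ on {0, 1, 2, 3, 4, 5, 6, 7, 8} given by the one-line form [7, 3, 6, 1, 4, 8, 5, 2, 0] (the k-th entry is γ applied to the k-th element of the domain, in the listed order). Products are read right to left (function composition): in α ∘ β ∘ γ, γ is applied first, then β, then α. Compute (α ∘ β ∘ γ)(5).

Apply the permutations in order: γ(5) = 8, then β(8) = 8, then α(8) = 5. So (α ∘ β ∘ γ)(5) = 5.

5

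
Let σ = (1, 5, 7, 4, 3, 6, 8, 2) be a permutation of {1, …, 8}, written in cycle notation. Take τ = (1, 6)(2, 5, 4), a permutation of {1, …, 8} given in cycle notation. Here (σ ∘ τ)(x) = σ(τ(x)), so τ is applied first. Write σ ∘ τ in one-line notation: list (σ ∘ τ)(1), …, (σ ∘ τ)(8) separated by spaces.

8 7 6 1 3 5 4 2

Chase each element through τ then σ: 1 → 6 → 8; 2 → 5 → 7; 3 → 3 → 6; 4 → 2 → 1; 5 → 4 → 3; 6 → 1 → 5; 7 → 7 → 4; 8 → 8 → 2.
Collecting the images, σ ∘ τ = [8 7 6 1 3 5 4 2].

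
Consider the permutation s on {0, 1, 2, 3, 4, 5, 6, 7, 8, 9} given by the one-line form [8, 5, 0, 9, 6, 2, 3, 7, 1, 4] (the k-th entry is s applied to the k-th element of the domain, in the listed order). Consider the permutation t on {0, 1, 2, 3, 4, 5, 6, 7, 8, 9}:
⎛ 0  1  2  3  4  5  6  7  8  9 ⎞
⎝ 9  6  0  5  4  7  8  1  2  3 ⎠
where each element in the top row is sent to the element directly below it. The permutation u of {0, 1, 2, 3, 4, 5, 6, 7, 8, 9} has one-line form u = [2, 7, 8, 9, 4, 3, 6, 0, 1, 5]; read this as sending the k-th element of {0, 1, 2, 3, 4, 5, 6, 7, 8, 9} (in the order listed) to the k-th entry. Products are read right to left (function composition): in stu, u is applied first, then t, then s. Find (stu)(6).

1

Apply the permutations in order: u(6) = 6, then t(6) = 8, then s(8) = 1. So (stu)(6) = 1.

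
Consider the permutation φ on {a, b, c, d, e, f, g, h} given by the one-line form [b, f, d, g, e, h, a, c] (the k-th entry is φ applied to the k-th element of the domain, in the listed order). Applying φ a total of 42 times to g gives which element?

g

Tracing g → a → … returns to g after 7 steps, so g lies in a 7-cycle (a, b, f, h, c, d, g).
On a 7-cycle, φ^7 is the identity, so φ^42 = φ^0 there (42 ≡ 0 mod 7).
So φ^42(g) = g.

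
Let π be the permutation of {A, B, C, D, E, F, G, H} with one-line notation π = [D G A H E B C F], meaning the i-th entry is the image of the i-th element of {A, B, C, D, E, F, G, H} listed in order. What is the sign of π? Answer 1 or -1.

In disjoint-cycle form the cycle lengths are 7, 1.
A cycle is odd iff its length is even; π has 0 even-length cycles, so sgn(π) = (−1)^0 and π is even.

1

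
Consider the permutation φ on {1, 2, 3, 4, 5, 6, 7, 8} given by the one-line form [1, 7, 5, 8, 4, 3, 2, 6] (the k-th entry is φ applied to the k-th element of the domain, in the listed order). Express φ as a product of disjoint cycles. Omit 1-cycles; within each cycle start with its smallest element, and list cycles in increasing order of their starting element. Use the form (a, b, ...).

(2, 7)(3, 5, 4, 8, 6)

Start at 2 and follow images: 2 → 7 → 2, giving the cycle (2, 7).
Continuing from each remaining unvisited element yields (2, 7)(3, 5, 4, 8, 6).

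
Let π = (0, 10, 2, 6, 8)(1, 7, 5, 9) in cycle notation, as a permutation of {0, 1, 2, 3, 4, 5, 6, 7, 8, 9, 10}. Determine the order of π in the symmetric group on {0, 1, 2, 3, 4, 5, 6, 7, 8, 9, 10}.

The cycle type of π is (5, 4, 1, 1).
The order of π is the least common multiple of its cycle lengths: lcm(5, 4) = 20.

20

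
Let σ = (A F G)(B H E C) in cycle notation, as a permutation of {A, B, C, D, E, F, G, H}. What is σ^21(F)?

F

F lies in the 3-cycle (A F G).
Powers repeat with period 3 on this cycle, and 21 mod 3 = 0, so σ^21(F) = σ^0(F).
So σ^21(F) = F.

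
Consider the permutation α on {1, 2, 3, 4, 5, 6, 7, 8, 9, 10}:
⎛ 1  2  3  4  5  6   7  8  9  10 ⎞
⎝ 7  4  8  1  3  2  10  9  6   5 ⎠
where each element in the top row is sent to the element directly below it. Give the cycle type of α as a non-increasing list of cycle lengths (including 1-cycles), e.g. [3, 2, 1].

The disjoint cycles are (1, 7, 10, 5, 3, 8, 9, 6, 2, 4), with lengths 10 in non-increasing order.

[10]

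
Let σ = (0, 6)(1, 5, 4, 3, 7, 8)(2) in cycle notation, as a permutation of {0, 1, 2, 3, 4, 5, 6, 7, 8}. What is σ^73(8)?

1

8 lies in the 6-cycle (1, 5, 4, 3, 7, 8).
Since the cycle has length 6, σ^73 acts on it the same as σ^1 (73 mod 6 = 1).
Advancing 1 step from 8: 8 → 1.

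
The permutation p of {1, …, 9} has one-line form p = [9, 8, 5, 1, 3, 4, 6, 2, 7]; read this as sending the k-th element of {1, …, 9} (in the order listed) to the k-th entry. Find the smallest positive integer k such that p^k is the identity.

Decomposing into disjoint cycles gives cycle lengths 5, 2, 2.
The order is lcm(5, 2, 2) = 10.

10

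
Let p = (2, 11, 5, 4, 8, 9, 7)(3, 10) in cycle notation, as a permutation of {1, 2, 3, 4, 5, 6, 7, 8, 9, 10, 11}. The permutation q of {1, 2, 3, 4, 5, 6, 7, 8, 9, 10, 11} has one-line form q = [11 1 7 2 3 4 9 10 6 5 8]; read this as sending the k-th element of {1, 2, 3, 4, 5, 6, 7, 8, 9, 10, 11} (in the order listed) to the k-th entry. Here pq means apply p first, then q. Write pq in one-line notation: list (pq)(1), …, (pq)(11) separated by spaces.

11 8 5 10 2 4 1 6 9 7 3

Chase each element through p then q: 1 → 1 → 11; 2 → 11 → 8; 3 → 10 → 5; 4 → 8 → 10; 5 → 4 → 2; 6 → 6 → 4; 7 → 2 → 1; 8 → 9 → 6; 9 → 7 → 9; 10 → 3 → 7; 11 → 5 → 3.
So pq in one-line form is 11 8 5 10 2 4 1 6 9 7 3.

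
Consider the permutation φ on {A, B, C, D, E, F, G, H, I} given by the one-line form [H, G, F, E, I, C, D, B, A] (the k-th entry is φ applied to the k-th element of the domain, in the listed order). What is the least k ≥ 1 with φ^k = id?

14

Decomposing into disjoint cycles gives cycle lengths 7, 2.
Since disjoint cycles commute, ord(φ) = lcm(7, 2) = 14.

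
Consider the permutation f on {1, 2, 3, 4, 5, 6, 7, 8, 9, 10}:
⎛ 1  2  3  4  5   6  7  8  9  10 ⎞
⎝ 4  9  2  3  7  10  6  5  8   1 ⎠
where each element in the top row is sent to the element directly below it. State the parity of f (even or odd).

In disjoint-cycle form the cycle lengths are 10.
A cycle is odd iff its length is even; f has 1 even-length cycle, so sgn(f) = (−1)^1 and f is odd.

odd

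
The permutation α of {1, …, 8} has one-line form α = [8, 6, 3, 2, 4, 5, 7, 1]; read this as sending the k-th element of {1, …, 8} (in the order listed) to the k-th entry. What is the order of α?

Writing α as disjoint cycles, the cycle lengths are 4, 2, 1, 1.
The order of α is the least common multiple of its cycle lengths: lcm(4, 2) = 4.

4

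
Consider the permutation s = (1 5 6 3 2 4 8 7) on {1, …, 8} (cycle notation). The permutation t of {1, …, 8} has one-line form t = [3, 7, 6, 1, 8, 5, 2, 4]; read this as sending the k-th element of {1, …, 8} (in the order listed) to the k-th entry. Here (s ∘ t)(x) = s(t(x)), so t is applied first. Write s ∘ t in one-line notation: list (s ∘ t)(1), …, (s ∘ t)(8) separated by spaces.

Chase each element through t then s: 1 → 3 → 2; 2 → 7 → 1; 3 → 6 → 3; 4 → 1 → 5; 5 → 8 → 7; 6 → 5 → 6; 7 → 2 → 4; 8 → 4 → 8.
So s ∘ t in one-line form is 2 1 3 5 7 6 4 8.

2 1 3 5 7 6 4 8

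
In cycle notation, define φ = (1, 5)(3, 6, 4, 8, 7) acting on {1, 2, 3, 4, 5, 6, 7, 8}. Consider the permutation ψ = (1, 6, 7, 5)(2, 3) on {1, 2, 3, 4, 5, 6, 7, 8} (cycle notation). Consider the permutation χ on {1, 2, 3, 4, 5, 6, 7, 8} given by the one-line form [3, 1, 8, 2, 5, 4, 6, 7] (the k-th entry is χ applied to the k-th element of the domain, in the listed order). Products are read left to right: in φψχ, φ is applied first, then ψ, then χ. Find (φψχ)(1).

(φψχ)(1) = χ(ψ(φ(1))). φ(1) = 5, then ψ(5) = 1, then χ(1) = 3, so the result is 3.

3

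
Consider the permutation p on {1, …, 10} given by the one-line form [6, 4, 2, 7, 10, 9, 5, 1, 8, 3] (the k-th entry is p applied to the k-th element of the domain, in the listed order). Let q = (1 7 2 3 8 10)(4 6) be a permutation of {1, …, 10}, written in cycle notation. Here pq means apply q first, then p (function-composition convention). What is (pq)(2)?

2

(pq)(2) = p(q(2)). q(2) = 3, then p(3) = 2. So (pq)(2) = 2.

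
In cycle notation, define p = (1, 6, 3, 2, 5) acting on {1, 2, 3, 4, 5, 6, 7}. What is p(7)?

7 does not appear in any cycle of p, so it is a fixed point: p(7) = 7.

7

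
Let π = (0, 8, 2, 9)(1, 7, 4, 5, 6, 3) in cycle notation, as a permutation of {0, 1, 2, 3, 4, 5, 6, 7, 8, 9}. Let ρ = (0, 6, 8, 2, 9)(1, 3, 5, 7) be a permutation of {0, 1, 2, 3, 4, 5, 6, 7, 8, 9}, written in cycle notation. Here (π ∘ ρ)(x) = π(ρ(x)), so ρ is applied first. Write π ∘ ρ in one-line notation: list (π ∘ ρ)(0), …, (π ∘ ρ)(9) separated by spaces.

For each element, apply ρ then π: 0 → 6 → 3; 1 → 3 → 1; 2 → 9 → 0; 3 → 5 → 6; 4 → 4 → 5; 5 → 7 → 4; 6 → 8 → 2; 7 → 1 → 7; 8 → 2 → 9; 9 → 0 → 8.
Collecting the images, π ∘ ρ = [3 1 0 6 5 4 2 7 9 8].

3 1 0 6 5 4 2 7 9 8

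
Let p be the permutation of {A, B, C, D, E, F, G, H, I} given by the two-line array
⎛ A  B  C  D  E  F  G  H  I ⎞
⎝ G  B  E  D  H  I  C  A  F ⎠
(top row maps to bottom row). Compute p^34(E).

Tracing E → H → … returns to E after 5 steps, so E lies in a 5-cycle (A G C E H).
On a 5-cycle, p^5 is the identity, so p^34 = p^4 there (34 ≡ 4 mod 5).
Advancing 4 steps from E: E → H → A → G → C.

C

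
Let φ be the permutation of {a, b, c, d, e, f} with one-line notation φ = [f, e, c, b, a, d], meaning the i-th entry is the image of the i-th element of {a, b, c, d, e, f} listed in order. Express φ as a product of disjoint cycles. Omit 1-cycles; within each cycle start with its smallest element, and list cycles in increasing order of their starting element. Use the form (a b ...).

(a f d b e)

From a: a → f → d → b → e → a, closing the cycle (a f d b e).
Repeating from the next unused element and collecting all non-trivial cycles gives (a f d b e).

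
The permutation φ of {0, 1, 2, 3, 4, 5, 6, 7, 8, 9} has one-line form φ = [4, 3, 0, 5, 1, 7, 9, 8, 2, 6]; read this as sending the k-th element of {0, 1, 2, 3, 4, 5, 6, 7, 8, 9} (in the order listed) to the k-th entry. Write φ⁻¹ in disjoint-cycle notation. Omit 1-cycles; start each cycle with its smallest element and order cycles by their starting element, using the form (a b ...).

The cycle decomposition of φ is (0 4 1 3 5 7 8 2)(6 9).
The inverse reverses every cycle; in canonical form, φ⁻¹ = (0 2 8 7 5 3 1 4)(6 9).

(0 2 8 7 5 3 1 4)(6 9)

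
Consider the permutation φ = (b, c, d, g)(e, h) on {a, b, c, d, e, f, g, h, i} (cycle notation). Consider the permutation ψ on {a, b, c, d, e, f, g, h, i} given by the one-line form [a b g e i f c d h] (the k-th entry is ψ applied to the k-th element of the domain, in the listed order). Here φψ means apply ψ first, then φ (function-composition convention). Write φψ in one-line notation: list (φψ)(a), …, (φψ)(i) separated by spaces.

For each element, apply ψ then φ: a → a → a; b → b → c; c → g → b; d → e → h; e → i → i; f → f → f; g → c → d; h → d → g; i → h → e.
Collecting the images, φψ = [a c b h i f d g e].

a c b h i f d g e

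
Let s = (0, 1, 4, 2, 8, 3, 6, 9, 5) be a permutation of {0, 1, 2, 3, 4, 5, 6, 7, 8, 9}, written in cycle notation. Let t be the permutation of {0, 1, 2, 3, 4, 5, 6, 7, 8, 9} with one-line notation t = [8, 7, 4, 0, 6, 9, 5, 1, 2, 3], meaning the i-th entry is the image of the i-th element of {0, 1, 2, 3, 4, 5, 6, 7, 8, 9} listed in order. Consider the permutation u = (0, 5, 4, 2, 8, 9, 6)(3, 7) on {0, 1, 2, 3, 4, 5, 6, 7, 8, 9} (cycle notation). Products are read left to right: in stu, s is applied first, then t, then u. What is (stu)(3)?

4

(stu)(3) = u(t(s(3))). s(3) = 6, then t(6) = 5, then u(5) = 4, so the result is 4.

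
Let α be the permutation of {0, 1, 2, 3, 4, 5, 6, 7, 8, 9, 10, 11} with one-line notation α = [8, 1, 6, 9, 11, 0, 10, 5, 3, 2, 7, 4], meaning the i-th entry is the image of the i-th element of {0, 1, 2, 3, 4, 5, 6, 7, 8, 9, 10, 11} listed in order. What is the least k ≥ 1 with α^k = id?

The disjoint-cycle form of α has cycle lengths 9, 2, 1.
Since disjoint cycles commute, ord(α) = lcm(9, 2) = 18.

18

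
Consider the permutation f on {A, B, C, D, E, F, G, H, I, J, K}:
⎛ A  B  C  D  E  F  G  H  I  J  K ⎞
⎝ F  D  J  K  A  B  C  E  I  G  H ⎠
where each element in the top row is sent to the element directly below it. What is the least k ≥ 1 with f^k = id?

Writing f as disjoint cycles, the cycle lengths are 7, 3, 1.
The order is lcm(7, 3) = 21.

21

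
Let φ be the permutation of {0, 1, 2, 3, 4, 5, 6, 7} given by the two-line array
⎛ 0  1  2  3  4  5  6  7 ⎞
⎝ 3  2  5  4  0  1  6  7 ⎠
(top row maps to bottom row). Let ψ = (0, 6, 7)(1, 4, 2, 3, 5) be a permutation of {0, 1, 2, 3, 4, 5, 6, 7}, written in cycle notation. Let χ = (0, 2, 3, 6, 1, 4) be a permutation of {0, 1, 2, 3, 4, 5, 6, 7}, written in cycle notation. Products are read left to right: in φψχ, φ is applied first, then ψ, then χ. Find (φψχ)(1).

6

Chase 1: φ(1) = 2; ψ(2) = 3; χ(3) = 6. Hence (φψχ)(1) = 6.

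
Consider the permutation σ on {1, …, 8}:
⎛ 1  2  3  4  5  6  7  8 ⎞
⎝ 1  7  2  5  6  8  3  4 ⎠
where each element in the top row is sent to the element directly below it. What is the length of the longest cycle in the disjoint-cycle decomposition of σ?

4

Decomposing into disjoint cycles gives (2 7 3)(4 5 6 8); the longest has length 4.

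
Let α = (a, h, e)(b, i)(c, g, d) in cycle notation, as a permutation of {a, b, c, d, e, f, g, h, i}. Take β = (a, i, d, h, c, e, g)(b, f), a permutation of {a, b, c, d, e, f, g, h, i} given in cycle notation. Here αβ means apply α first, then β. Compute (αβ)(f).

b

First apply α: α(f) = f, then β(f) = b. Thus (αβ)(f) = b.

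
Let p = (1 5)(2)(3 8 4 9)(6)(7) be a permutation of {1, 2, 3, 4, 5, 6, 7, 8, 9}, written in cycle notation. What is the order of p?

The disjoint cycles have lengths 4, 2, 1, 1, 1.
The order is lcm(4, 2) = 4.

4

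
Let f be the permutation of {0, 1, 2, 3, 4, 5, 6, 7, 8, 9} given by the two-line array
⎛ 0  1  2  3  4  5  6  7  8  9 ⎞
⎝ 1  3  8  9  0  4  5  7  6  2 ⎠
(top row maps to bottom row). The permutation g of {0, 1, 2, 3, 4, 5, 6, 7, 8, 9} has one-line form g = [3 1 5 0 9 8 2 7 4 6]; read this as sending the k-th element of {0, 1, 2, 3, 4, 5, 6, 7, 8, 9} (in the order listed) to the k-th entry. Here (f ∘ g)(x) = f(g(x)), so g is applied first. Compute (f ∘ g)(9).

5

g(9) = 6, then f(6) = 5; composing gives (f ∘ g)(9) = 5.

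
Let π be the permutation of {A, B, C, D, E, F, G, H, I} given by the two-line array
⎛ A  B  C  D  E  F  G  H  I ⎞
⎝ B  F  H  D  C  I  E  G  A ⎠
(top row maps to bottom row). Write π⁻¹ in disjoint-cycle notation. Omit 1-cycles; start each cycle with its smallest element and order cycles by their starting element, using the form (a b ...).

(A I F B)(C E G H)

First write π in disjoint cycles: (A B F I)(C H G E).
Reversing each cycle (and rotating so the smallest element leads) gives π⁻¹ = (A I F B)(C E G H).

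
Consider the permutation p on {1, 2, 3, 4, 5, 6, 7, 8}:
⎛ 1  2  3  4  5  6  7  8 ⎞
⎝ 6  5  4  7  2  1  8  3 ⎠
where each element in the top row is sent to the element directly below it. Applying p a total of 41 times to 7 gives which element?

8

Tracing 7 → 8 → … returns to 7 after 4 steps, so 7 lies in a 4-cycle (3 4 7 8).
On a 4-cycle, p^4 is the identity, so p^41 = p^1 there (41 ≡ 1 mod 4).
Advancing 1 step from 7: 7 → 8.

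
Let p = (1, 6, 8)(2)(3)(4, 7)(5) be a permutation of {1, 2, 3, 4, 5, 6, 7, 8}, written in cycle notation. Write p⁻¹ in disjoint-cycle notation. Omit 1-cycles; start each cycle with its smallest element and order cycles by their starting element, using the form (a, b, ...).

Inverting a permutation written in cycle notation just reverses the order within every cycle.
Reversing each cycle of p and rotating so the smallest element leads gives (1, 8, 6)(4, 7).

(1, 8, 6)(4, 7)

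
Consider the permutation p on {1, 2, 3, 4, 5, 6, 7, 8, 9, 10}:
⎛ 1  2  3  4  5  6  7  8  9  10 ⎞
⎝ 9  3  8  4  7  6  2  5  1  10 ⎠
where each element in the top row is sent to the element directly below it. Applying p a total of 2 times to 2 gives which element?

8

Tracing 2 → 3 → … returns to 2 after 5 steps, so 2 lies in a 5-cycle (2, 3, 8, 5, 7).
Stepping 2 places around the cycle: 2 → 3 → 8.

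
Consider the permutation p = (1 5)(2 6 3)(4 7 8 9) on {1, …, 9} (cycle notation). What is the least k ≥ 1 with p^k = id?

12

The disjoint cycles have lengths 4, 3, 2.
The order of p is the least common multiple of its cycle lengths: lcm(4, 3, 2) = 12.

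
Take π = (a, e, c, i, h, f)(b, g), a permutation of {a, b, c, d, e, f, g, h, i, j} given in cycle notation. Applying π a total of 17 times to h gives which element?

i

h lies in the 6-cycle (a, e, c, i, h, f).
On a 6-cycle, π^6 is the identity, so π^17 = π^5 there (17 ≡ 5 mod 6).
Advancing 5 steps from h: h → f → a → e → c → i.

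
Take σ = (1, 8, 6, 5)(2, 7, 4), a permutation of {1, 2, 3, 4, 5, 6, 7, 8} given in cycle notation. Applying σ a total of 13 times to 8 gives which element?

6

8 lies in the 4-cycle (1, 8, 6, 5).
On a 4-cycle, σ^4 is the identity, so σ^13 = σ^1 there (13 ≡ 1 mod 4).
Stepping 1 place around the cycle: 8 → 6.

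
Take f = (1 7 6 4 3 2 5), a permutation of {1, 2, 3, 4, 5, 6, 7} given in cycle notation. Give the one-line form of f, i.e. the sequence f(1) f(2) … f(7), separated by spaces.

Reading each image from the cycles: 1→7, 2→5, 3→2, 4→3, 5→1, 6→4, 7→6.
So the one-line form is 7 5 2 3 1 4 6.

7 5 2 3 1 4 6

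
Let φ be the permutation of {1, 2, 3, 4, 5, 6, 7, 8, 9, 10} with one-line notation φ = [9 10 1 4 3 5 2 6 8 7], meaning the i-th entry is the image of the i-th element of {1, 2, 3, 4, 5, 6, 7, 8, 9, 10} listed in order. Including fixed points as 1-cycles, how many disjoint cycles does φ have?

The cycle decomposition is (1, 9, 8, 6, 5, 3)(2, 10, 7)(4), which has 3 cycles (counting 1-cycles).

3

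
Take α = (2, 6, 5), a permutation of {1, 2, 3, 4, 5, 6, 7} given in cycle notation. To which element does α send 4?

4

4 does not appear in any cycle of α, so it is a fixed point: α(4) = 4.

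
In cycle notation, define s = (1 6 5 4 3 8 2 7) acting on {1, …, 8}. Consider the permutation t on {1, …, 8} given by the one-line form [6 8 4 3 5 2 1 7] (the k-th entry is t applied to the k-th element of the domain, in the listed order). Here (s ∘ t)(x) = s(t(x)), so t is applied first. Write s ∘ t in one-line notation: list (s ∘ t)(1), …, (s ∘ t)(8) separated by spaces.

5 2 3 8 4 7 6 1

Chase each element through t then s: 1 → 6 → 5; 2 → 8 → 2; 3 → 4 → 3; 4 → 3 → 8; 5 → 5 → 4; 6 → 2 → 7; 7 → 1 → 6; 8 → 7 → 1.
So s ∘ t in one-line form is 5 2 3 8 4 7 6 1.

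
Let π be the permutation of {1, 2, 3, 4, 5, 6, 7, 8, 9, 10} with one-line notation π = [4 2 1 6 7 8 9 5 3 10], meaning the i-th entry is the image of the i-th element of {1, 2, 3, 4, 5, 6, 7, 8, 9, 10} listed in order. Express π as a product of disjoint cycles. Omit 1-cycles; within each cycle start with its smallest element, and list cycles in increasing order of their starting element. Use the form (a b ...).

(1 4 6 8 5 7 9 3)

From 1: 1 → 4 → 6 → 8 → 5 → 7 → 9 → 3 → 1, closing the cycle (1 4 6 8 5 7 9 3).
Repeating from the next unused element and collecting all non-trivial cycles gives (1 4 6 8 5 7 9 3).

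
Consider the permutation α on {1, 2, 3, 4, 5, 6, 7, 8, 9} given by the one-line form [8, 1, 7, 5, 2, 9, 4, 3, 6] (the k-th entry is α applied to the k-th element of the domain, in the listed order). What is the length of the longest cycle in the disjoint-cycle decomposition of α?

Decomposing into disjoint cycles gives (1, 8, 3, 7, 4, 5, 2)(6, 9); the longest has length 7.

7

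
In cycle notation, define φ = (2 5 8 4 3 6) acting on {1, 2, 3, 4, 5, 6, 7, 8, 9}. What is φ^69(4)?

4 lies in the 6-cycle (2 5 8 4 3 6).
On a 6-cycle, φ^6 is the identity, so φ^69 = φ^3 there (69 ≡ 3 mod 6).
Advancing 3 steps from 4: 4 → 3 → 6 → 2.

2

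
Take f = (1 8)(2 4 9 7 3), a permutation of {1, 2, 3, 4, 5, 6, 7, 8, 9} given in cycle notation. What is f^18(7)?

4

7 lies in the 5-cycle (2 4 9 7 3).
Powers repeat with period 5 on this cycle, and 18 mod 5 = 3, so f^18(7) = f^3(7).
Stepping 3 places around the cycle: 7 → 3 → 2 → 4.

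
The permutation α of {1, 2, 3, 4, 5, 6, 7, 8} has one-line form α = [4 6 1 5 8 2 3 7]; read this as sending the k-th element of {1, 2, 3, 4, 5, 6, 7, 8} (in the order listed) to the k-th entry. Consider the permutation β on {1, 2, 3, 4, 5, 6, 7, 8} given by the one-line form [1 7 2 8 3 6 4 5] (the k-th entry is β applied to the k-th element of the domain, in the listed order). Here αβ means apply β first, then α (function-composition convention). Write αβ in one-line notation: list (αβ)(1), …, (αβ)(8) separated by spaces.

4 3 6 7 1 2 5 8

(αβ)(x) = α(β(x)). Computing each image: α(β(1)) = α(1) = 4, α(β(2)) = α(7) = 3, α(β(3)) = α(2) = 6, α(β(4)) = α(8) = 7, α(β(5)) = α(3) = 1, α(β(6)) = α(6) = 2, α(β(7)) = α(4) = 5, α(β(8)) = α(5) = 8.
Hence αβ = [4 3 6 7 1 2 5 8].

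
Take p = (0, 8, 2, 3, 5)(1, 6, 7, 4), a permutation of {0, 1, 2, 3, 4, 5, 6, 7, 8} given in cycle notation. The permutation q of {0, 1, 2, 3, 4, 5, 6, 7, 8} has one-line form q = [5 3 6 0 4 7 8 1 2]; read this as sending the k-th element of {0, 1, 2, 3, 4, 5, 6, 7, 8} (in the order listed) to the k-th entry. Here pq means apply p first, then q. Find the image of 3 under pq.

p(3) = 5, then q(5) = 7; composing gives (pq)(3) = 7.

7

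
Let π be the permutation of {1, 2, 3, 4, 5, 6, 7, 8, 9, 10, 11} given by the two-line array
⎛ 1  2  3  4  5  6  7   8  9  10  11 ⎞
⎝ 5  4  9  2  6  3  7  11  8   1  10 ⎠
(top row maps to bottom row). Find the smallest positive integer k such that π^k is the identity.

8

Decomposing into disjoint cycles gives cycle lengths 8, 2, 1.
Since disjoint cycles commute, ord(π) = lcm(8, 2) = 8.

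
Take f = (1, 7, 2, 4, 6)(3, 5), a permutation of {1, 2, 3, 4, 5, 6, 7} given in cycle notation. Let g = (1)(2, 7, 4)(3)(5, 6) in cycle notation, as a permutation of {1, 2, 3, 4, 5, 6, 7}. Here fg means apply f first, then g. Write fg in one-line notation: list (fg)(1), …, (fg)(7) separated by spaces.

(fg)(x) = g(f(x)). Computing each image: g(f(1)) = g(7) = 4, g(f(2)) = g(4) = 2, g(f(3)) = g(5) = 6, g(f(4)) = g(6) = 5, g(f(5)) = g(3) = 3, g(f(6)) = g(1) = 1, g(f(7)) = g(2) = 7.
Hence fg = [4 2 6 5 3 1 7].

4 2 6 5 3 1 7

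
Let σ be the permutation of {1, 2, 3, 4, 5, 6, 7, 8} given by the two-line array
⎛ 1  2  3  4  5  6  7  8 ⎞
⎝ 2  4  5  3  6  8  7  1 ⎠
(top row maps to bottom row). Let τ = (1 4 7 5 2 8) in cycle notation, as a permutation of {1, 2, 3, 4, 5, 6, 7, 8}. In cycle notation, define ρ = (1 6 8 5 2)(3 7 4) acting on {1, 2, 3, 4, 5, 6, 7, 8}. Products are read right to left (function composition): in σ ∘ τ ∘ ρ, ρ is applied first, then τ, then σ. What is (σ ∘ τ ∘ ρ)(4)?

5

Chase 4: ρ(4) = 3; τ(3) = 3; σ(3) = 5. Hence (σ ∘ τ ∘ ρ)(4) = 5.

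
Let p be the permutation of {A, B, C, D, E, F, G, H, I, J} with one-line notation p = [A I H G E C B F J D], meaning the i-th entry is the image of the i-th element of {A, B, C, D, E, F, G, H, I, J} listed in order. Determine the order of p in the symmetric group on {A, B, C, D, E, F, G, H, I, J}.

Decomposing into disjoint cycles gives cycle lengths 5, 3, 1, 1.
The order is lcm(5, 3) = 15.

15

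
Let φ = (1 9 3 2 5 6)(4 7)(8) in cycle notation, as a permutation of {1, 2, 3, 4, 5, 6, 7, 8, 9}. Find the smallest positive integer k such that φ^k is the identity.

The cycle type of φ is (6, 2, 1).
The order is lcm(6, 2) = 6.

6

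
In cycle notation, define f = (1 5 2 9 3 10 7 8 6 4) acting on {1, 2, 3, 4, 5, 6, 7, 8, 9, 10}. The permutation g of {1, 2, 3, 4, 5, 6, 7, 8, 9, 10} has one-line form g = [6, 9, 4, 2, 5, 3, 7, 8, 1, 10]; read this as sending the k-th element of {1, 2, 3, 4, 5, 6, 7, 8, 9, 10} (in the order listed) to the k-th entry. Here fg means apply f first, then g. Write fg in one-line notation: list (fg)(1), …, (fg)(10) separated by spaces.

5 1 10 6 9 2 8 3 4 7

(fg)(x) = g(f(x)). Computing each image: g(f(1)) = g(5) = 5, g(f(2)) = g(9) = 1, g(f(3)) = g(10) = 10, g(f(4)) = g(1) = 6, g(f(5)) = g(2) = 9, g(f(6)) = g(4) = 2, g(f(7)) = g(8) = 8, g(f(8)) = g(6) = 3, g(f(9)) = g(3) = 4, g(f(10)) = g(7) = 7.
Hence fg = [5 1 10 6 9 2 8 3 4 7].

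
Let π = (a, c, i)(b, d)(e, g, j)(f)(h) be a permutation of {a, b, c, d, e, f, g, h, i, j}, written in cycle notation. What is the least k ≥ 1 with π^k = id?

6

The disjoint cycles have lengths 3, 3, 2, 1, 1.
The order of π is the least common multiple of its cycle lengths: lcm(3, 3, 2) = 6.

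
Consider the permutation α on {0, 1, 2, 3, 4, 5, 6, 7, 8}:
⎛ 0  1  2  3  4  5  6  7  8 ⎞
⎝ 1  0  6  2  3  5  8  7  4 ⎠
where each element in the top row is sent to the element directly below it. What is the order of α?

10

Decomposing into disjoint cycles gives cycle lengths 5, 2, 1, 1.
The order of α is the least common multiple of its cycle lengths: lcm(5, 2) = 10.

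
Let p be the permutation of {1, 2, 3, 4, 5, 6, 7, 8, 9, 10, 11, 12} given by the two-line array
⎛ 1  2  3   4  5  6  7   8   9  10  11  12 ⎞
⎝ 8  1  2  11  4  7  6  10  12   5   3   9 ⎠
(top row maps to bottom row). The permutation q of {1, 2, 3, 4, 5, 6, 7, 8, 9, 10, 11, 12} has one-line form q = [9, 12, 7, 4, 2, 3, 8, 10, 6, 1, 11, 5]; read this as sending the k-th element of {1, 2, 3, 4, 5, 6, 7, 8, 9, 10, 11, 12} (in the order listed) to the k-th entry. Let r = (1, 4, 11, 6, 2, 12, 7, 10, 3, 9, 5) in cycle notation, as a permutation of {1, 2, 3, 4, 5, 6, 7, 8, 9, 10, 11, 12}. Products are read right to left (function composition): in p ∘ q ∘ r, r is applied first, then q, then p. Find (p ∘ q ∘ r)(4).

3

Chase 4: r(4) = 11; q(11) = 11; p(11) = 3. Hence (p ∘ q ∘ r)(4) = 3.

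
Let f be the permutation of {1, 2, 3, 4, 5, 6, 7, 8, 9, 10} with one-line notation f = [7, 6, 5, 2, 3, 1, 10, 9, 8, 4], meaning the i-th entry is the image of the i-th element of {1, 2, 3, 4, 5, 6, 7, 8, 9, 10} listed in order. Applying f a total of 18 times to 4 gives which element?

4

Tracing 4 → 2 → … returns to 4 after 6 steps, so 4 lies in a 6-cycle (1, 7, 10, 4, 2, 6).
Since the cycle has length 6, f^18 acts on it the same as f^0 (18 mod 6 = 0).
So f^18(4) = 4.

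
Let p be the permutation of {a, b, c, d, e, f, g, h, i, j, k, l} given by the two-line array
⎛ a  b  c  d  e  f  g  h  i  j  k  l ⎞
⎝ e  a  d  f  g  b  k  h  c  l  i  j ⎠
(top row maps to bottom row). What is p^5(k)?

Tracing k → i → … returns to k after 9 steps, so k lies in a 9-cycle (a e g k i c d f b).
Advancing 5 steps from k: k → i → c → d → f → b.

b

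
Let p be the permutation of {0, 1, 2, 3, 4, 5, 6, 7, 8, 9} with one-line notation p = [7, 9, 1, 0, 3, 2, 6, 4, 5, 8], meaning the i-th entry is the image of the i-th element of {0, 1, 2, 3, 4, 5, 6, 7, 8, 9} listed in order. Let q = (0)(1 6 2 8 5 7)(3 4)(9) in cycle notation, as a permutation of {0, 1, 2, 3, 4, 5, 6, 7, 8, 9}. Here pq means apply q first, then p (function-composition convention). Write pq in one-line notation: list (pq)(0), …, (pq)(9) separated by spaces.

7 6 5 3 0 4 1 9 2 8

(pq)(x) = p(q(x)). Computing each image: p(q(0)) = p(0) = 7, p(q(1)) = p(6) = 6, p(q(2)) = p(8) = 5, p(q(3)) = p(4) = 3, p(q(4)) = p(3) = 0, p(q(5)) = p(7) = 4, p(q(6)) = p(2) = 1, p(q(7)) = p(1) = 9, p(q(8)) = p(5) = 2, p(q(9)) = p(9) = 8.
Hence pq = [7 6 5 3 0 4 1 9 2 8].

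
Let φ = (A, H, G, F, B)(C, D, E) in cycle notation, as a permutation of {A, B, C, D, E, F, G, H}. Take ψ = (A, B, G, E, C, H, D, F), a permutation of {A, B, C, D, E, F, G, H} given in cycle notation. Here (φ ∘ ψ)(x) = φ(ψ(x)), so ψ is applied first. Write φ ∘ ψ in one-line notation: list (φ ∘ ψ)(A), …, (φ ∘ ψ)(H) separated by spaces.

A F G B D H C E

(φ ∘ ψ)(x) = φ(ψ(x)). Computing each image: φ(ψ(A)) = φ(B) = A, φ(ψ(B)) = φ(G) = F, φ(ψ(C)) = φ(H) = G, φ(ψ(D)) = φ(F) = B, φ(ψ(E)) = φ(C) = D, φ(ψ(F)) = φ(A) = H, φ(ψ(G)) = φ(E) = C, φ(ψ(H)) = φ(D) = E.
Hence φ ∘ ψ = [A F G B D H C E].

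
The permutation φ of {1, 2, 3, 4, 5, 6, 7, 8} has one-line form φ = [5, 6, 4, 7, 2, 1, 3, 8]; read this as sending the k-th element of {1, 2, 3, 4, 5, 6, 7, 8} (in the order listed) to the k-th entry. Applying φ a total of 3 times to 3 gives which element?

3

Tracing 3 → 4 → … returns to 3 after 3 steps, so 3 lies in a 3-cycle (3 4 7).
Powers repeat with period 3 on this cycle, and 3 mod 3 = 0, so φ^3(3) = φ^0(3).
So φ^3(3) = 3.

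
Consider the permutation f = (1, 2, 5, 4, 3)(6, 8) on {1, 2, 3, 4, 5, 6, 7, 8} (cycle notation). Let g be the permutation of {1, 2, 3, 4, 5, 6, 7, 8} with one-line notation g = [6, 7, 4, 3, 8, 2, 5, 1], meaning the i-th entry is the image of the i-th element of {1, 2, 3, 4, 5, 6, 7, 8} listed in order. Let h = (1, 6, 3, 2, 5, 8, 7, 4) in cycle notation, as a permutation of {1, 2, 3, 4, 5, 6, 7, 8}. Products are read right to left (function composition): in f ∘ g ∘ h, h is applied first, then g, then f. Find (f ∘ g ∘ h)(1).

Chase 1: h(1) = 6; g(6) = 2; f(2) = 5. Hence (f ∘ g ∘ h)(1) = 5.

5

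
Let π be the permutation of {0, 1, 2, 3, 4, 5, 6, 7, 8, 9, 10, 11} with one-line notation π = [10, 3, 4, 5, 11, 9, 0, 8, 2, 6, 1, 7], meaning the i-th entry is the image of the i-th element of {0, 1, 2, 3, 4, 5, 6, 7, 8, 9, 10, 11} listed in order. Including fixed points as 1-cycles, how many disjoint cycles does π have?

The cycle decomposition is (0 10 1 3 5 9 6)(2 4 11 7 8), which has 2 cycles (counting 1-cycles).

2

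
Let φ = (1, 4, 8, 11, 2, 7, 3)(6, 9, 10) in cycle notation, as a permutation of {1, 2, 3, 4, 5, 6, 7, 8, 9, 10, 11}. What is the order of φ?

The cycle type of φ is (7, 3, 1).
The order of φ is the least common multiple of its cycle lengths: lcm(7, 3) = 21.

21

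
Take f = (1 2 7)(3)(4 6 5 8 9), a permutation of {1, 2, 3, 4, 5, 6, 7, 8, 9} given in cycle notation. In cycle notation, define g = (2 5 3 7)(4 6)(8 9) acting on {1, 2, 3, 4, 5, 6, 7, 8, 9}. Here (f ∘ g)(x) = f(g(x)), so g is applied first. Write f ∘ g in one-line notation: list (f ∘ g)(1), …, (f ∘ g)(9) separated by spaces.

For each element, apply g then f: 1 → 1 → 2; 2 → 5 → 8; 3 → 7 → 1; 4 → 6 → 5; 5 → 3 → 3; 6 → 4 → 6; 7 → 2 → 7; 8 → 9 → 4; 9 → 8 → 9.
So f ∘ g in one-line form is 2 8 1 5 3 6 7 4 9.

2 8 1 5 3 6 7 4 9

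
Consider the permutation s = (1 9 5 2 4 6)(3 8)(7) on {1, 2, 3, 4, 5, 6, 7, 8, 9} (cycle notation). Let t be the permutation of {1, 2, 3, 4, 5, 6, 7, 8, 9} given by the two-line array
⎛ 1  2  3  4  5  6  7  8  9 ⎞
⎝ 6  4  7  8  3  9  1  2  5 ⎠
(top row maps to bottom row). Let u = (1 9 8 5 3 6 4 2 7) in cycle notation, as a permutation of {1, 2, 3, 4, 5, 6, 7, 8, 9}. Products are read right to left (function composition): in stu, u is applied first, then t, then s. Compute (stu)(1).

2

Chase 1: u(1) = 9; t(9) = 5; s(5) = 2. Hence (stu)(1) = 2.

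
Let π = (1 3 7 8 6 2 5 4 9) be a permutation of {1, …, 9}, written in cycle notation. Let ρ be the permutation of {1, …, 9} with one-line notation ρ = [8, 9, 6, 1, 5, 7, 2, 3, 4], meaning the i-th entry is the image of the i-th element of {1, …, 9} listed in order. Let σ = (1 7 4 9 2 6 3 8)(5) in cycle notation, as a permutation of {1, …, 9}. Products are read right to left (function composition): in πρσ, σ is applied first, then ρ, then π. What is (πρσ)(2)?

8

Chase 2: σ(2) = 6; ρ(6) = 7; π(7) = 8. Hence (πρσ)(2) = 8.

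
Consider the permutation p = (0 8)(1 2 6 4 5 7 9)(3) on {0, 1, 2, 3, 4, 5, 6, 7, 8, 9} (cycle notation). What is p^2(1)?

6

1 lies in the 7-cycle (1 2 6 4 5 7 9).
Advancing 2 steps from 1: 1 → 2 → 6.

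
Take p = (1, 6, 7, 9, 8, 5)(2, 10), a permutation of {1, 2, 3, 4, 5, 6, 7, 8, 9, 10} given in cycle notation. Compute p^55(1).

1 lies in the 6-cycle (1, 6, 7, 9, 8, 5).
Powers repeat with period 6 on this cycle, and 55 mod 6 = 1, so p^55(1) = p^1(1).
Advancing 1 step from 1: 1 → 6.

6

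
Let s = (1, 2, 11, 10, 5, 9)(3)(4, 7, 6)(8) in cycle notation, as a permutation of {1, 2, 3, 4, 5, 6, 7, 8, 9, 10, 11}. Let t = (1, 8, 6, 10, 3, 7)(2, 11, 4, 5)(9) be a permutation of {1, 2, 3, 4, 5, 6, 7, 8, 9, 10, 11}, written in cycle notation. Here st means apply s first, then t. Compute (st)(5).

9

First apply s: s(5) = 9, then t(9) = 9. Thus (st)(5) = 9.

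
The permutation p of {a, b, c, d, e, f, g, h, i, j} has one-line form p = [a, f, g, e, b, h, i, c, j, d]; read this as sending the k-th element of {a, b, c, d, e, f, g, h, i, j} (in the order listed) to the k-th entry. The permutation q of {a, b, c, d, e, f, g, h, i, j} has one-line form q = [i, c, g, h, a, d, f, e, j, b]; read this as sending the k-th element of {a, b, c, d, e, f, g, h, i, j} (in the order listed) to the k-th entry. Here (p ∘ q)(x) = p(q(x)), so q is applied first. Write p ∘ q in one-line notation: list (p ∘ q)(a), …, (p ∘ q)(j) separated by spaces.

Chase each element through q then p: a → i → j; b → c → g; c → g → i; d → h → c; e → a → a; f → d → e; g → f → h; h → e → b; i → j → d; j → b → f.
Collecting the images, p ∘ q = [j g i c a e h b d f].

j g i c a e h b d f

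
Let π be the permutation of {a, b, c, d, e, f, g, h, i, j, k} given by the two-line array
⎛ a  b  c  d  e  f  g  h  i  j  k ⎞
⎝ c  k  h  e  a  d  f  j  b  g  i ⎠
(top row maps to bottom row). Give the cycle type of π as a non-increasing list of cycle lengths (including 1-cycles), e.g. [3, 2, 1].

The disjoint cycles are (a, c, h, j, g, f, d, e)(b, k, i), with lengths 8, 3 in non-increasing order.

[8, 3]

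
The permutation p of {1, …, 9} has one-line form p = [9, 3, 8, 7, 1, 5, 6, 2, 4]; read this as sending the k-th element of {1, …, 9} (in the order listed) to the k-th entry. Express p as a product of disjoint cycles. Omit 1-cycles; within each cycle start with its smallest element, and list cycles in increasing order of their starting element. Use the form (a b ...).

(1 9 4 7 6 5)(2 3 8)

Start at 1 and follow images: 1 → 9 → 4 → 7 → 6 → 5 → 1, giving the cycle (1 9 4 7 6 5).
Continuing from each remaining unvisited element yields (1 9 4 7 6 5)(2 3 8).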